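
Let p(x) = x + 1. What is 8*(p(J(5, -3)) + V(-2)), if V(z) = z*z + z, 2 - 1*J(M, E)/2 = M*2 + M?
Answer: -184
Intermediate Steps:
J(M, E) = 4 - 6*M (J(M, E) = 4 - 2*(M*2 + M) = 4 - 2*(2*M + M) = 4 - 6*M)
V(z) = z + z² (V(z) = z² + z = z + z²)
p(x) = 1 + x
8*(p(J(5, -3)) + V(-2)) = 8*((1 + (4 - 6*5)) - 2*(1 - 2)) = 8*((1 + (4 - 30)) - 2*(-1)) = 8*((1 - 26) + 2) = 8*(-25 + 2) = 8*(-23) = -184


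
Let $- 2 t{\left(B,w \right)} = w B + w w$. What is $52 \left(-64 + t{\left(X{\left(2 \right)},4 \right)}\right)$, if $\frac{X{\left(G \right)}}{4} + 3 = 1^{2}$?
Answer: $-2912$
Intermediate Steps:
$X{\left(G \right)} = -8$ ($X{\left(G \right)} = -12 + 4 \cdot 1^{2} = -12 + 4 \cdot 1 = -12 + 4 = -8$)
$t{\left(B,w \right)} = - \frac{w^{2}}{2} - \frac{B w}{2}$ ($t{\left(B,w \right)} = - \frac{w B + w w}{2} = - \frac{B w + w^{2}}{2} = - \frac{w^{2} + B w}{2} = - \frac{w^{2}}{2} - \frac{B w}{2}$)
$52 \left(-64 + t{\left(X{\left(2 \right)},4 \right)}\right) = 52 \left(-64 - 2 \left(-8 + 4\right)\right) = 52 \left(-64 - 2 \left(-4\right)\right) = 52 \left(-64 + 8\right) = 52 \left(-56\right) = -2912$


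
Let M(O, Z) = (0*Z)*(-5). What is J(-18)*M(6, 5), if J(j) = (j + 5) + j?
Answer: 0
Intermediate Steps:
M(O, Z) = 0 (M(O, Z) = 0*(-5) = 0)
J(j) = 5 + 2*j (J(j) = (5 + j) + j = 5 + 2*j)
J(-18)*M(6, 5) = (5 + 2*(-18))*0 = (5 - 36)*0 = -31*0 = 0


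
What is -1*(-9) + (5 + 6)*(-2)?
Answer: -13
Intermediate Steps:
-1*(-9) + (5 + 6)*(-2) = 9 + 11*(-2) = 9 - 22 = -13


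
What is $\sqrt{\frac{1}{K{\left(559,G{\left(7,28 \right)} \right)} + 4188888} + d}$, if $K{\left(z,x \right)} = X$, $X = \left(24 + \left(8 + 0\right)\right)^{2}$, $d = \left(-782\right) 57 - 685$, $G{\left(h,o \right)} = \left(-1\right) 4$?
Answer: $\frac{i \sqrt{198634538612333946}}{2094956} \approx 212.74 i$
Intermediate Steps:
$G{\left(h,o \right)} = -4$
$d = -45259$ ($d = -44574 - 685 = -45259$)
$X = 1024$ ($X = \left(24 + 8\right)^{2} = 32^{2} = 1024$)
$K{\left(z,x \right)} = 1024$
$\sqrt{\frac{1}{K{\left(559,G{\left(7,28 \right)} \right)} + 4188888} + d} = \sqrt{\frac{1}{1024 + 4188888} - 45259} = \sqrt{\frac{1}{4189912} - 45259} = \sqrt{- \frac{189631227207}{4189912}} = \frac{i \sqrt{198634538612333946}}{2094956}$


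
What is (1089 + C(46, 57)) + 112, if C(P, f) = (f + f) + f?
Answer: 1372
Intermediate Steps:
C(P, f) = 3*f (C(P, f) = 2*f + f = 3*f)
(1089 + C(46, 57)) + 112 = (1089 + 3*57) + 112 = (1089 + 171) + 112 = 1260 + 112 = 1372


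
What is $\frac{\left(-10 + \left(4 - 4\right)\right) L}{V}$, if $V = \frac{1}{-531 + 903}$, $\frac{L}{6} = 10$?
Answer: $-223200$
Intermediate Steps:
$L = 60$ ($L = 6 \cdot 10 = 60$)
$V = \frac{1}{372} \approx 0.0026882$
$\frac{\left(-10 + \left(4 - 4\right)\right) L}{V} = \left(-10 + \left(4 - 4\right)\right) 60 \frac{1}{\frac{1}{372}} = \left(-10 + \left(4 - 4\right)\right) 60 \cdot 372 = \left(-10 + 0\right) 60 \cdot 372 = \left(-10\right) 60 \cdot 372 = \left(-600\right) 372 = -223200$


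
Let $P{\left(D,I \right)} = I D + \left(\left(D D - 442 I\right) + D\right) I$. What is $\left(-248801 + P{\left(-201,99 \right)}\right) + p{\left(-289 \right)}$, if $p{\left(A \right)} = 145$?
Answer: $-620797$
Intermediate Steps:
$P{\left(D,I \right)} = D I + I \left(D + D^{2} - 442 I\right)$ ($P{\left(D,I \right)} = D I + \left(\left(D^{2} - 442 I\right) + D\right) I = D I + \left(D + D^{2} - 442 I\right) I = D I + I \left(D + D^{2} - 442 I\right)$)
$\left(-248801 + P{\left(-201,99 \right)}\right) + p{\left(-289 \right)} = \left(-248801 + 99 \left(\left(-201\right)^{2} - 43758 + 2 \left(-201\right)\right)\right) + 145 = \left(-248801 + 99 \left(40401 - 43758 - 402\right)\right) + 145 = \left(-248801 + 99 \left(-3759\right)\right) + 145 = \left(-248801 - 372141\right) + 145 = -620942 + 145 = -620797$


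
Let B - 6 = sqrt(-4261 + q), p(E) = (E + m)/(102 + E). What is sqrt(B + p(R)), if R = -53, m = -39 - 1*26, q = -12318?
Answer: sqrt(176 + 49*I*sqrt(16579))/7 ≈ 8.1364 + 7.9126*I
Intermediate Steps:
m = -65 (m = -39 - 26 = -65)
p(E) = (-65 + E)/(102 + E) (p(E) = (E - 65)/(102 + E) = (-65 + E)/(102 + E))
B = 6 + I*sqrt(16579) (B = 6 + sqrt(-4261 - 12318) = 6 + sqrt(-16579) = 6 + I*sqrt(16579) ≈ 6.0 + 128.76*I)
sqrt(B + p(R)) = sqrt((6 + I*sqrt(16579)) + (-65 - 53)/(102 - 53)) = sqrt((6 + I*sqrt(16579)) - 118/49) = sqrt(176/49 + I*sqrt(16579))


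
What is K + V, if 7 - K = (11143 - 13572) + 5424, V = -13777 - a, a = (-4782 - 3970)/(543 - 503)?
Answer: -82731/5 ≈ -16546.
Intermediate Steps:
a = -1094/5 (a = -8752/40 = -8752*1/40 = -1094/5 ≈ -218.80)
V = -67791/5 (V = -13777 - 1*(-1094/5) = -13777 + 1094/5 = -67791/5 ≈ -13558.)
K = -2988 (K = 7 - ((11143 - 13572) + 5424) = 7 - (-2429 + 5424) = 7 - 1*2995 = 7 - 2995 = -2988)
K + V = -2988 - 67791/5 = -82731/5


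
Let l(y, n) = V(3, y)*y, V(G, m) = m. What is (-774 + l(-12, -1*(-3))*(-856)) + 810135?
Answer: 686097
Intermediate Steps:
l(y, n) = y² (l(y, n) = y*y = y²)
(-774 + l(-12, -1*(-3))*(-856)) + 810135 = (-774 + (-12)²*(-856)) + 810135 = (-774 + 144*(-856)) + 810135 = (-774 - 123264) + 810135 = -124038 + 810135 = 686097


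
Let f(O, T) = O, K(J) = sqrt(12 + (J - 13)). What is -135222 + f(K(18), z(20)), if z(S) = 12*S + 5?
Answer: -135222 + sqrt(17) ≈ -1.3522e+5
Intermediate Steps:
K(J) = sqrt(-1 + J) (K(J) = sqrt(12 + (-13 + J)) = sqrt(-1 + J))
z(S) = 5 + 12*S
-135222 + f(K(18), z(20)) = -135222 + sqrt(-1 + 18) = -135222 + sqrt(17)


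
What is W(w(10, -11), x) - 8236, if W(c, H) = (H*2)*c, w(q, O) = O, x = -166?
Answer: -4584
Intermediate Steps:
W(c, H) = 2*H*c (W(c, H) = (2*H)*c = 2*H*c)
W(w(10, -11), x) - 8236 = 2*(-166)*(-11) - 8236 = 3652 - 8236 = -4584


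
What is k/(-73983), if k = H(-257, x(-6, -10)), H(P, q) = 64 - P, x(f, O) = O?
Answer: -107/24661 ≈ -0.0043388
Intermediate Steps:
k = 321 (k = 64 - 1*(-257) = 64 + 257 = 321)
k/(-73983) = 321/(-73983) = 321*(-1/73983) = -107/24661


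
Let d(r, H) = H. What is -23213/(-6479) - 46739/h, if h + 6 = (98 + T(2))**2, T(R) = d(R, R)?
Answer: -3727961/3407954 ≈ -1.0939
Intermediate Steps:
T(R) = R
h = 9994 (h = -6 + (98 + 2)**2 = -6 + 100**2 = -6 + 10000 = 9994)
-23213/(-6479) - 46739/h = -23213/(-6479) - 46739/9994 = -23213*(-1/6479) - 46739*1/9994 = 23213/6479 - 46739/9994 = -3727961/3407954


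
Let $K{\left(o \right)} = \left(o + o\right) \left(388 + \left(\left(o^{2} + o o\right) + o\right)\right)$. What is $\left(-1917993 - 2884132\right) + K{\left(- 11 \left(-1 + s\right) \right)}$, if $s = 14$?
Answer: $-16569023$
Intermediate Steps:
$K{\left(o \right)} = 2 o \left(388 + o + 2 o^{2}\right)$ ($K{\left(o \right)} = 2 o \left(388 + \left(\left(o^{2} + o^{2}\right) + o\right)\right) = 2 o \left(388 + \left(2 o^{2} + o\right)\right) = 2 o \left(388 + \left(o + 2 o^{2}\right)\right) = 2 o \left(388 + o + 2 o^{2}\right)$)
$\left(-1917993 - 2884132\right) + K{\left(- 11 \left(-1 + s\right) \right)} = \left(-1917993 - 2884132\right) + 2 \left(- 11 \left(-1 + 14\right)\right) \left(388 - 11 \left(-1 + 14\right) + 2 \left(- 11 \left(-1 + 14\right)\right)^{2}\right) = -4802125 + 2 \left(\left(-11\right) 13\right) \left(388 - 143 + 2 \left(\left(-11\right) 13\right)^{2}\right) = -4802125 + 2 \left(-143\right) \left(388 - 143 + 2 \left(-143\right)^{2}\right) = -4802125 + 2 \left(-143\right) \left(388 - 143 + 2 \cdot 20449\right) = -4802125 + 2 \left(-143\right) \left(388 - 143 + 40898\right) = -4802125 + 2 \left(-143\right) 41143 = -4802125 - 11766898 = -16569023$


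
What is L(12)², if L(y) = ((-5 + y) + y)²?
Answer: 130321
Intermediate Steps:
L(y) = (-5 + 2*y)²
L(12)² = ((-5 + 2*12)²)² = ((-5 + 24)²)² = (19²)² = 361² = 130321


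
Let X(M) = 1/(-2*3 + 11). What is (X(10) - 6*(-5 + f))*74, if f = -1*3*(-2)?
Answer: -2146/5 ≈ -429.20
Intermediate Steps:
X(M) = ⅕ (X(M) = 1/(-6 + 11) = 1/5 = ⅕)
f = 6 (f = -3*(-2) = 6)
(X(10) - 6*(-5 + f))*74 = (⅕ - 6*(-5 + 6))*74 = (⅕ - 6*1)*74 = (⅕ - 6)*74 = -29/5*74 = -2146/5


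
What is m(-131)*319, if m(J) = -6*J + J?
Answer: 208945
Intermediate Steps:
m(J) = -5*J
m(-131)*319 = -5*(-131)*319 = 655*319 = 208945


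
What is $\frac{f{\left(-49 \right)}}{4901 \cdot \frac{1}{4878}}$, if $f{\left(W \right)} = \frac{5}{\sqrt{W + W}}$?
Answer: $- \frac{12195 i \sqrt{2}}{34307} \approx - 0.50271 i$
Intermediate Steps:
$f{\left(W \right)} = \frac{5 \sqrt{2}}{2 \sqrt{W}}$ ($f{\left(W \right)} = \frac{5}{\sqrt{2 W}} = \frac{5}{\sqrt{2} \sqrt{W}} = 5 \frac{\sqrt{2}}{2 \sqrt{W}} = \frac{5 \sqrt{2}}{2 \sqrt{W}}$)
$\frac{f{\left(-49 \right)}}{4901 \cdot \frac{1}{4878}} = \frac{\frac{5}{2} \sqrt{2} \frac{1}{\sqrt{-49}}}{4901 \cdot \frac{1}{4878}} = \frac{\frac{5}{2} \sqrt{2} \left(- \frac{i}{7}\right)}{4901 \cdot \frac{1}{4878}} = \frac{\left(- \frac{5}{14}\right) i \sqrt{2}}{\frac{4901}{4878}} = - \frac{5 i \sqrt{2}}{14} \cdot \frac{4878}{4901} = - \frac{12195 i \sqrt{2}}{34307}$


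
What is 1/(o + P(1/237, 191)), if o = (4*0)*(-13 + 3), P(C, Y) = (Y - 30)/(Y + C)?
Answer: 45268/38157 ≈ 1.1864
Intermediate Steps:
P(C, Y) = (-30 + Y)/(C + Y)
o = 0 (o = 0*(-10) = 0)
1/(o + P(1/237, 191)) = 1/(0 + (-30 + 191)/(1/237 + 191)) = 1/(0 + 161/(1/237 + 191)) = 1/(0 + 161/(45268/237)) = 1/(0 + (237/45268)*161) = 1/(0 + 38157/45268) = 1/(38157/45268) = 45268/38157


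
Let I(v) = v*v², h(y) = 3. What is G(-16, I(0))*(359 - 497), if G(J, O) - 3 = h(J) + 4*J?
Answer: 8004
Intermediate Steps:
I(v) = v³
G(J, O) = 6 + 4*J (G(J, O) = 3 + (3 + 4*J) = 6 + 4*J)
G(-16, I(0))*(359 - 497) = (6 + 4*(-16))*(359 - 497) = (6 - 64)*(-138) = -58*(-138) = 8004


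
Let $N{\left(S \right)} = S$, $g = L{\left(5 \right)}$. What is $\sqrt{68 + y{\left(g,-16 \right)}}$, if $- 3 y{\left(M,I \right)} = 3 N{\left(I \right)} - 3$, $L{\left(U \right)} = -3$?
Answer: $\sqrt{85} \approx 9.2195$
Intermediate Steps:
$g = -3$
$y{\left(M,I \right)} = 1 - I$ ($y{\left(M,I \right)} = - \frac{3 I - 3}{3} = - \frac{-3 + 3 I}{3} = 1 - I$)
$\sqrt{68 + y{\left(g,-16 \right)}} = \sqrt{68 + \left(1 - -16\right)} = \sqrt{68 + \left(1 + 16\right)} = \sqrt{68 + 17} = \sqrt{85}$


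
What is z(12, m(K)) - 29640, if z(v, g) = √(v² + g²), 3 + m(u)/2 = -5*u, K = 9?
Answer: -29640 + 12*√65 ≈ -29543.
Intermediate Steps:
m(u) = -6 - 10*u (m(u) = -6 + 2*(-5*u) = -6 - 10*u)
z(v, g) = √(g² + v²)
z(12, m(K)) - 29640 = √((-6 - 10*9)² + 12²) - 29640 = √((-6 - 90)² + 144) - 29640 = √((-96)² + 144) - 29640 = √(9216 + 144) - 29640 = √9360 - 29640 = 12*√65 - 29640 = -29640 + 12*√65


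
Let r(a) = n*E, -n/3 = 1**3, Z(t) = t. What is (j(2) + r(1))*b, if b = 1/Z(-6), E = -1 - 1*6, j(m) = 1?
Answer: -11/3 ≈ -3.6667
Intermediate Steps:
n = -3 (n = -3*1**3 = -3*1 = -3)
E = -7 (E = -1 - 6 = -7)
b = -1/6 (b = 1/(-6) = 1*(-1/6) = -1/6 ≈ -0.16667)
r(a) = 21 (r(a) = -3*(-7) = 21)
(j(2) + r(1))*b = (1 + 21)*(-1/6) = 22*(-1/6) = -11/3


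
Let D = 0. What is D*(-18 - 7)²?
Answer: 0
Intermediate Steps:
D*(-18 - 7)² = 0*(-18 - 7)² = 0*(-25)² = 0*625 = 0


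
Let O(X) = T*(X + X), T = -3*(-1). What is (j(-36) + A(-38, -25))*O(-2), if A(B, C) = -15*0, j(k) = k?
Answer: 432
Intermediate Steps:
T = 3
O(X) = 6*X (O(X) = 3*(X + X) = 3*(2*X) = 6*X)
A(B, C) = 0
(j(-36) + A(-38, -25))*O(-2) = (-36 + 0)*(6*(-2)) = -36*(-12) = 432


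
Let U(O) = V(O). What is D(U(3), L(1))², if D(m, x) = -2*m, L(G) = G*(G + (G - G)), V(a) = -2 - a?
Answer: 100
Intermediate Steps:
U(O) = -2 - O
L(G) = G² (L(G) = G*(G + 0) = G*G = G²)
D(U(3), L(1))² = (-2*(-2 - 1*3))² = (-2*(-2 - 3))² = (-2*(-5))² = 10² = 100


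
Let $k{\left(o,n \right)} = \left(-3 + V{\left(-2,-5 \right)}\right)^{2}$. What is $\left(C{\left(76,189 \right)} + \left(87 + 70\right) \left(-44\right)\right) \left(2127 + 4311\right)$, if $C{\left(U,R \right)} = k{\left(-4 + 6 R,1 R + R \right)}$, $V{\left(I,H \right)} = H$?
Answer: $-44061672$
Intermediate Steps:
$k{\left(o,n \right)} = 64$ ($k{\left(o,n \right)} = \left(-3 - 5\right)^{2} = \left(-8\right)^{2} = 64$)
$C{\left(U,R \right)} = 64$
$\left(C{\left(76,189 \right)} + \left(87 + 70\right) \left(-44\right)\right) \left(2127 + 4311\right) = \left(64 + \left(87 + 70\right) \left(-44\right)\right) \left(2127 + 4311\right) = \left(64 + 157 \left(-44\right)\right) 6438 = \left(64 - 6908\right) 6438 = \left(-6844\right) 6438 = -44061672$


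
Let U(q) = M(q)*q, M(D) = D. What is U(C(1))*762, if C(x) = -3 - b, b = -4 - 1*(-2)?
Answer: 762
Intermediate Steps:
b = -2 (b = -4 + 2 = -2)
C(x) = -1 (C(x) = -3 - 1*(-2) = -3 + 2 = -1)
U(q) = q² (U(q) = q*q = q²)
U(C(1))*762 = (-1)²*762 = 1*762 = 762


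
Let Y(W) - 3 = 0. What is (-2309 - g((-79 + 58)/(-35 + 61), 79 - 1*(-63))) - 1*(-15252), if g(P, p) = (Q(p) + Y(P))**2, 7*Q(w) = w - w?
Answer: 12934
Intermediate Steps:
Q(w) = 0 (Q(w) = (w - w)/7 = (1/7)*0 = 0)
Y(W) = 3 (Y(W) = 3 + 0 = 3)
g(P, p) = 9 (g(P, p) = (0 + 3)**2 = 3**2 = 9)
(-2309 - g((-79 + 58)/(-35 + 61), 79 - 1*(-63))) - 1*(-15252) = (-2309 - 1*9) - 1*(-15252) = (-2309 - 9) + 15252 = -2318 + 15252 = 12934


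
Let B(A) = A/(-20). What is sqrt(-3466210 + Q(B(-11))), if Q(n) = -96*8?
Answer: I*sqrt(3466978) ≈ 1862.0*I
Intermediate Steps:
B(A) = -A/20 (B(A) = A*(-1/20) = -A/20)
Q(n) = -768
sqrt(-3466210 + Q(B(-11))) = sqrt(-3466210 - 768) = sqrt(-3466978) = I*sqrt(3466978)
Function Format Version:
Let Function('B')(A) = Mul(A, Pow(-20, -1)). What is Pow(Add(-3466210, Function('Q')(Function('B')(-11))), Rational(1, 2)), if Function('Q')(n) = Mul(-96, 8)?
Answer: Mul(I, Pow(3466978, Rational(1, 2))) ≈ Mul(1862.0, I)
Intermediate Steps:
Function('B')(A) = Mul(Rational(-1, 20), A) (Function('B')(A) = Mul(A, Rational(-1, 20)) = Mul(Rational(-1, 20), A))
Function('Q')(n) = -768
Pow(Add(-3466210, Function('Q')(Function('B')(-11))), Rational(1, 2)) = Pow(Add(-3466210, -768), Rational(1, 2)) = Pow(-3466978, Rational(1, 2)) = Mul(I, Pow(3466978, Rational(1, 2)))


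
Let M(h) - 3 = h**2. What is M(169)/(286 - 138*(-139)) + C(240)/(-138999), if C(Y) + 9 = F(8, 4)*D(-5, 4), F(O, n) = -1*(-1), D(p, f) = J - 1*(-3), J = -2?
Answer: 992630795/676508133 ≈ 1.4673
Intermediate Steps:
M(h) = 3 + h**2
D(p, f) = 1 (D(p, f) = -2 - 1*(-3) = -2 + 3 = 1)
F(O, n) = 1
C(Y) = -8 (C(Y) = -9 + 1*1 = -9 + 1 = -8)
M(169)/(286 - 138*(-139)) + C(240)/(-138999) = (3 + 169**2)/(286 - 138*(-139)) - 8/(-138999) = (3 + 28561)/(286 + 19182) - 8*(-1/138999) = 28564/19468 + 8/138999 = 28564*(1/19468) + 8/138999 = 7141/4867 + 8/138999 = 992630795/676508133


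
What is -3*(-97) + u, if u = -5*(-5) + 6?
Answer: 322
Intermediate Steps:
u = 31 (u = 25 + 6 = 31)
-3*(-97) + u = -3*(-97) + 31 = 291 + 31 = 322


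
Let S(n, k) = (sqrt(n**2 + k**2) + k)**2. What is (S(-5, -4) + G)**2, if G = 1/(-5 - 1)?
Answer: 210745/36 - 2728*sqrt(41)/3 ≈ 31.453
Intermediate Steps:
S(n, k) = (k + sqrt(k**2 + n**2))**2 (S(n, k) = (sqrt(k**2 + n**2) + k)**2 = (k + sqrt(k**2 + n**2))**2)
G = -1/6 (G = 1/(-6) = -1/6 ≈ -0.16667)
(S(-5, -4) + G)**2 = ((-4 + sqrt((-4)**2 + (-5)**2))**2 - 1/6)**2 = ((-4 + sqrt(16 + 25))**2 - 1/6)**2 = ((-4 + sqrt(41))**2 - 1/6)**2 = (-1/6 + (-4 + sqrt(41))**2)**2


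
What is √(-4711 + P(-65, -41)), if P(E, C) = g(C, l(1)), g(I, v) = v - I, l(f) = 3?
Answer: I*√4667 ≈ 68.315*I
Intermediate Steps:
P(E, C) = 3 - C
√(-4711 + P(-65, -41)) = √(-4711 + (3 - 1*(-41))) = √(-4711 + (3 + 41)) = √(-4711 + 44) = √(-4667) = I*√4667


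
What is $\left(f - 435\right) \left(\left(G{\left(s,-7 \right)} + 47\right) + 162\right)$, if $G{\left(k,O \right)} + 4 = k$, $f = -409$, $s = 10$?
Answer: $-181460$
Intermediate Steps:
$G{\left(k,O \right)} = -4 + k$
$\left(f - 435\right) \left(\left(G{\left(s,-7 \right)} + 47\right) + 162\right) = \left(-409 - 435\right) \left(\left(\left(-4 + 10\right) + 47\right) + 162\right) = - 844 \left(\left(6 + 47\right) + 162\right) = - 844 \left(53 + 162\right) = \left(-844\right) 215 = -181460$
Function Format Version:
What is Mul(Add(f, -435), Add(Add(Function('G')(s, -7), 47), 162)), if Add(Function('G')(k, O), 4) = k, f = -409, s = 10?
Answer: -181460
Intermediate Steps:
Function('G')(k, O) = Add(-4, k)
Mul(Add(f, -435), Add(Add(Function('G')(s, -7), 47), 162)) = Mul(Add(-409, -435), Add(Add(Add(-4, 10), 47), 162)) = Mul(-844, Add(Add(6, 47), 162)) = Mul(-844, Add(53, 162)) = Mul(-844, 215) = -181460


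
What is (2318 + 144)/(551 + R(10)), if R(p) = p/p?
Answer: 1231/276 ≈ 4.4601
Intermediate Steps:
R(p) = 1
(2318 + 144)/(551 + R(10)) = (2318 + 144)/(551 + 1) = 2462/552 = 2462*(1/552) = 1231/276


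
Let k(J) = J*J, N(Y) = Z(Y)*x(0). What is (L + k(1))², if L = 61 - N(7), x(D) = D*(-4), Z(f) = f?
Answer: 3844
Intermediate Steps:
x(D) = -4*D
N(Y) = 0 (N(Y) = Y*(-4*0) = Y*0 = 0)
k(J) = J²
L = 61 (L = 61 - 1*0 = 61 + 0 = 61)
(L + k(1))² = (61 + 1²)² = (61 + 1)² = 62² = 3844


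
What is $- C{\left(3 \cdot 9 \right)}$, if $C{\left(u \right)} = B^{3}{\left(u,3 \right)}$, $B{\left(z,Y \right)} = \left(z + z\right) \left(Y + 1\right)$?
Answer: $-10077696$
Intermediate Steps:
$B{\left(z,Y \right)} = 2 z \left(1 + Y\right)$
$C{\left(u \right)} = 512 u^{3}$ ($C{\left(u \right)} = \left(2 u \left(1 + 3\right)\right)^{3} = \left(2 u 4\right)^{3} = \left(8 u\right)^{3} = 512 u^{3}$)
$- C{\left(3 \cdot 9 \right)} = - 512 \left(3 \cdot 9\right)^{3} = - 512 \cdot 27^{3} = - 512 \cdot 19683 = \left(-1\right) 10077696 = -10077696$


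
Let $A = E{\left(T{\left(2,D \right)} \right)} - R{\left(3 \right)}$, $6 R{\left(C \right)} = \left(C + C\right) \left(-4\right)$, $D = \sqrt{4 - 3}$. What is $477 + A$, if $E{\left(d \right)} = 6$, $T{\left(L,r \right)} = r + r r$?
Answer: $487$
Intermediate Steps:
$D = 1$ ($D = \sqrt{1} = 1$)
$R{\left(C \right)} = - \frac{4 C}{3}$ ($R{\left(C \right)} = \frac{\left(C + C\right) \left(-4\right)}{6} = \frac{2 C \left(-4\right)}{6} = \frac{\left(-8\right) C}{6} = - \frac{4 C}{3}$)
$T{\left(L,r \right)} = r + r^{2}$
$A = 10$ ($A = 6 - \left(- \frac{4}{3}\right) 3 = 6 - -4 = 6 + 4 = 10$)
$477 + A = 477 + 10 = 487$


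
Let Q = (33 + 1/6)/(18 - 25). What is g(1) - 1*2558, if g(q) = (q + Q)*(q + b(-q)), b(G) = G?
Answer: -2558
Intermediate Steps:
Q = -199/42 (Q = (33 + 1/6)/(-7) = (199/6)*(-1/7) = -199/42 ≈ -4.7381)
g(q) = 0 (g(q) = (q - 199/42)*(q - q) = (-199/42 + q)*0 = 0)
g(1) - 1*2558 = 0 - 1*2558 = 0 - 2558 = -2558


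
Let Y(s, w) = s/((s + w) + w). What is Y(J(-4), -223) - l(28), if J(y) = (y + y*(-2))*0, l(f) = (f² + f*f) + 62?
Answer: -1630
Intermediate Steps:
l(f) = 62 + 2*f² (l(f) = (f² + f²) + 62 = 2*f² + 62 = 62 + 2*f²)
J(y) = 0 (J(y) = (y - 2*y)*0 = -y*0 = 0)
Y(s, w) = s/(s + 2*w)
Y(J(-4), -223) - l(28) = 0/(0 + 2*(-223)) - (62 + 2*28²) = 0/(0 - 446) - (62 + 2*784) = 0/(-446) - (62 + 1568) = 0*(-1/446) - 1*1630 = 0 - 1630 = -1630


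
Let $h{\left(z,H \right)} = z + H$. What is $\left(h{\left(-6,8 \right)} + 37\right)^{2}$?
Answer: $1521$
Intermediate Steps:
$h{\left(z,H \right)} = H + z$
$\left(h{\left(-6,8 \right)} + 37\right)^{2} = \left(\left(8 - 6\right) + 37\right)^{2} = \left(2 + 37\right)^{2} = 39^{2} = 1521$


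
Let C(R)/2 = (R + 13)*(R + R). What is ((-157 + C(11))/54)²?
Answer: 808201/2916 ≈ 277.16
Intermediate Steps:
C(R) = 4*R*(13 + R) (C(R) = 2*((R + 13)*(R + R)) = 2*((13 + R)*(2*R)) = 2*(2*R*(13 + R)) = 4*R*(13 + R))
((-157 + C(11))/54)² = ((-157 + 4*11*(13 + 11))/54)² = ((-157 + 4*11*24)*(1/54))² = ((-157 + 1056)*(1/54))² = (899*(1/54))² = (899/54)² = 808201/2916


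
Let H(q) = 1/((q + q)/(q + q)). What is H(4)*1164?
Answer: 1164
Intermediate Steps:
H(q) = 1 (H(q) = 1/((2*q)/((2*q))) = 1/((2*q)*(1/(2*q))) = 1/1 = 1)
H(4)*1164 = 1*1164 = 1164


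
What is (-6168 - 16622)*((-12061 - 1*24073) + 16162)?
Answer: 455161880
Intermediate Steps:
(-6168 - 16622)*((-12061 - 1*24073) + 16162) = -22790*((-12061 - 24073) + 16162) = -22790*(-36134 + 16162) = -22790*(-19972) = 455161880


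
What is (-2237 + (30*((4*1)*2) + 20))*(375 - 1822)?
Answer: 2860719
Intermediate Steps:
(-2237 + (30*((4*1)*2) + 20))*(375 - 1822) = (-2237 + (30*(4*2) + 20))*(-1447) = (-2237 + (30*8 + 20))*(-1447) = (-2237 + (240 + 20))*(-1447) = (-2237 + 260)*(-1447) = -1977*(-1447) = 2860719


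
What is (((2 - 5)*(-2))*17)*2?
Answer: 204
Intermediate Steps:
(((2 - 5)*(-2))*17)*2 = (-3*(-2)*17)*2 = (6*17)*2 = 102*2 = 204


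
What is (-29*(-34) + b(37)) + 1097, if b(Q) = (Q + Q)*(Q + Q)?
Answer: 7559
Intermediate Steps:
b(Q) = 4*Q**2 (b(Q) = (2*Q)*(2*Q) = 4*Q**2)
(-29*(-34) + b(37)) + 1097 = (-29*(-34) + 4*37**2) + 1097 = (986 + 4*1369) + 1097 = (986 + 5476) + 1097 = 6462 + 1097 = 7559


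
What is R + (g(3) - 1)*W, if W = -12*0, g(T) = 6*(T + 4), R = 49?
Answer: 49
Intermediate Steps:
g(T) = 24 + 6*T (g(T) = 6*(4 + T) = 24 + 6*T)
W = 0
R + (g(3) - 1)*W = 49 + ((24 + 6*3) - 1)*0 = 49 + ((24 + 18) - 1)*0 = 49 + (42 - 1)*0 = 49 + 41*0 = 49 + 0 = 49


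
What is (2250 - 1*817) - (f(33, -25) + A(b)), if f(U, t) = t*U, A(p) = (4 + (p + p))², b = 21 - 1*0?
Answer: 142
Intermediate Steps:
b = 21 (b = 21 + 0 = 21)
A(p) = (4 + 2*p)²
f(U, t) = U*t
(2250 - 1*817) - (f(33, -25) + A(b)) = (2250 - 1*817) - (33*(-25) + 4*(2 + 21)²) = (2250 - 817) - (-825 + 4*23²) = 1433 - (-825 + 4*529) = 1433 - (-825 + 2116) = 1433 - 1*1291 = 1433 - 1291 = 142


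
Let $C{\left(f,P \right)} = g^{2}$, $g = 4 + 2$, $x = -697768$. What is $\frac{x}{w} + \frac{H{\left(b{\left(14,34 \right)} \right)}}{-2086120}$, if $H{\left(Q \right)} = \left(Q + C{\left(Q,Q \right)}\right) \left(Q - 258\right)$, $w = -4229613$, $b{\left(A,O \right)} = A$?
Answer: $\frac{37680726469}{220587006789} \approx 0.17082$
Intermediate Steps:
$g = 6$
$C{\left(f,P \right)} = 36$ ($C{\left(f,P \right)} = 6^{2} = 36$)
$H{\left(Q \right)} = \left(-258 + Q\right) \left(36 + Q\right)$ ($H{\left(Q \right)} = \left(Q + 36\right) \left(Q - 258\right) = \left(36 + Q\right) \left(-258 + Q\right) = \left(-258 + Q\right) \left(36 + Q\right)$)
$\frac{x}{w} + \frac{H{\left(b{\left(14,34 \right)} \right)}}{-2086120} = - \frac{697768}{-4229613} + \frac{-9288 + 14^{2} - 3108}{-2086120} = \left(-697768\right) \left(- \frac{1}{4229613}\right) + \left(-9288 + 196 - 3108\right) \left(- \frac{1}{2086120}\right) = \frac{697768}{4229613} - - \frac{305}{52153} = \frac{697768}{4229613} + \frac{305}{52153} = \frac{37680726469}{220587006789}$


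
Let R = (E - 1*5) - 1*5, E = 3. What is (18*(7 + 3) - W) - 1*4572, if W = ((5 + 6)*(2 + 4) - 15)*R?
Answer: -4035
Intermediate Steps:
R = -7 (R = (3 - 1*5) - 1*5 = (3 - 5) - 5 = -2 - 5 = -7)
W = -357 (W = ((5 + 6)*(2 + 4) - 15)*(-7) = (11*6 - 15)*(-7) = (66 - 15)*(-7) = 51*(-7) = -357)
(18*(7 + 3) - W) - 1*4572 = (18*(7 + 3) - 1*(-357)) - 1*4572 = (18*10 + 357) - 4572 = (180 + 357) - 4572 = 537 - 4572 = -4035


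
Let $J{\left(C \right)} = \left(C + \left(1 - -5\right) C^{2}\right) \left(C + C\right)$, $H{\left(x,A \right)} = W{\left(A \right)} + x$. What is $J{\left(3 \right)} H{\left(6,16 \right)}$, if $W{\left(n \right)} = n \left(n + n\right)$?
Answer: $177156$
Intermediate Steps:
$W{\left(n \right)} = 2 n^{2}$ ($W{\left(n \right)} = n 2 n = 2 n^{2}$)
$H{\left(x,A \right)} = x + 2 A^{2}$ ($H{\left(x,A \right)} = 2 A^{2} + x = x + 2 A^{2}$)
$J{\left(C \right)} = 2 C \left(C + 6 C^{2}\right)$ ($J{\left(C \right)} = \left(C + \left(1 + 5\right) C^{2}\right) 2 C = \left(C + 6 C^{2}\right) 2 C = 2 C \left(C + 6 C^{2}\right)$)
$J{\left(3 \right)} H{\left(6,16 \right)} = 3^{2} \left(2 + 12 \cdot 3\right) \left(6 + 2 \cdot 16^{2}\right) = 9 \left(2 + 36\right) \left(6 + 2 \cdot 256\right) = 9 \cdot 38 \left(6 + 512\right) = 342 \cdot 518 = 177156$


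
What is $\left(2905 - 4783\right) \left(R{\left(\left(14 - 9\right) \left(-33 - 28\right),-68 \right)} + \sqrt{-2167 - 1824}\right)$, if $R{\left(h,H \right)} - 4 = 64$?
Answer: $-127704 - 1878 i \sqrt{3991} \approx -1.277 \cdot 10^{5} - 1.1864 \cdot 10^{5} i$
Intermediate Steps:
$R{\left(h,H \right)} = 68$ ($R{\left(h,H \right)} = 4 + 64 = 68$)
$\left(2905 - 4783\right) \left(R{\left(\left(14 - 9\right) \left(-33 - 28\right),-68 \right)} + \sqrt{-2167 - 1824}\right) = \left(2905 - 4783\right) \left(68 + \sqrt{-2167 - 1824}\right) = - 1878 \left(68 + \sqrt{-3991}\right) = - 1878 \left(68 + i \sqrt{3991}\right) = -127704 - 1878 i \sqrt{3991}$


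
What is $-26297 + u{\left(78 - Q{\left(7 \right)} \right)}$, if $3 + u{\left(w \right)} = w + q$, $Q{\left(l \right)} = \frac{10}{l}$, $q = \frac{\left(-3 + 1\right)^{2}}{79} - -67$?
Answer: $- \frac{14464477}{553} \approx -26156.0$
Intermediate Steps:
$q = \frac{5297}{79}$ ($q = \left(-2\right)^{2} \cdot \frac{1}{79} + 67 = 4 \cdot \frac{1}{79} + 67 = \frac{4}{79} + 67 = \frac{5297}{79} \approx 67.051$)
$u{\left(w \right)} = \frac{5060}{79} + w$ ($u{\left(w \right)} = -3 + \left(w + \frac{5297}{79}\right) = -3 + \left(\frac{5297}{79} + w\right) = \frac{5060}{79} + w$)
$-26297 + u{\left(78 - Q{\left(7 \right)} \right)} = -26297 + \left(\frac{5060}{79} + \left(78 - \frac{10}{7}\right)\right) = -26297 + \left(\frac{5060}{79} + \frac{536}{7}\right) = -26297 + \frac{77764}{553} = - \frac{14464477}{553}$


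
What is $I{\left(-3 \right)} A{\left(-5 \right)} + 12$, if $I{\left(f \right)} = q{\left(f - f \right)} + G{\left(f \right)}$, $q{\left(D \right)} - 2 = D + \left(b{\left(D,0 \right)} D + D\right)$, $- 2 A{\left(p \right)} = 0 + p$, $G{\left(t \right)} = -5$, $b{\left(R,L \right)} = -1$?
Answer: $\frac{9}{2} \approx 4.5$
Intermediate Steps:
$A{\left(p \right)} = - \frac{p}{2}$ ($A{\left(p \right)} = - \frac{0 + p}{2} = - \frac{p}{2}$)
$q{\left(D \right)} = 2 + D$ ($q{\left(D \right)} = 2 + \left(D + \left(- D + D\right)\right) = 2 + \left(D + 0\right) = 2 + D$)
$I{\left(f \right)} = -3$ ($I{\left(f \right)} = \left(2 + \left(f - f\right)\right) - 5 = \left(2 + 0\right) - 5 = 2 - 5 = -3$)
$I{\left(-3 \right)} A{\left(-5 \right)} + 12 = - 3 \left(\left(- \frac{1}{2}\right) \left(-5\right)\right) + 12 = \left(-3\right) \frac{5}{2} + 12 = - \frac{15}{2} + 12 = \frac{9}{2}$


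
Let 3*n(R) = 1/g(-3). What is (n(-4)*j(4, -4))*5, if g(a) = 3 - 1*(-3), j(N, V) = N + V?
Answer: 0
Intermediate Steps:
g(a) = 6 (g(a) = 3 + 3 = 6)
n(R) = 1/18 (n(R) = (⅓)/6 = (⅓)*(⅙) = 1/18)
(n(-4)*j(4, -4))*5 = ((4 - 4)/18)*5 = ((1/18)*0)*5 = 0*5 = 0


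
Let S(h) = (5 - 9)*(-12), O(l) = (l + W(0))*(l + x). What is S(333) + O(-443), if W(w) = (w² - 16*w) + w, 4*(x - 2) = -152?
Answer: 212245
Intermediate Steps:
x = -36 (x = 2 + (¼)*(-152) = 2 - 38 = -36)
W(w) = w² - 15*w
O(l) = l*(-36 + l) (O(l) = (l + 0*(-15 + 0))*(l - 36) = (l + 0*(-15))*(-36 + l) = (l + 0)*(-36 + l) = l*(-36 + l))
S(h) = 48 (S(h) = -4*(-12) = 48)
S(333) + O(-443) = 48 - 443*(-36 - 443) = 48 - 443*(-479) = 48 + 212197 = 212245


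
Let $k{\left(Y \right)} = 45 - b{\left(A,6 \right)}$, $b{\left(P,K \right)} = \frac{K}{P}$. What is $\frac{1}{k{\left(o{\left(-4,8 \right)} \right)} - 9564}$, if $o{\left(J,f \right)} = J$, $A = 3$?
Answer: $- \frac{1}{9521} \approx -0.00010503$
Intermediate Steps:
$k{\left(Y \right)} = 43$ ($k{\left(Y \right)} = 45 - \frac{6}{3} = 45 - 6 \cdot \frac{1}{3} = 45 - 2 = 43$)
$\frac{1}{k{\left(o{\left(-4,8 \right)} \right)} - 9564} = \frac{1}{43 - 9564} = \frac{1}{-9521} = - \frac{1}{9521}$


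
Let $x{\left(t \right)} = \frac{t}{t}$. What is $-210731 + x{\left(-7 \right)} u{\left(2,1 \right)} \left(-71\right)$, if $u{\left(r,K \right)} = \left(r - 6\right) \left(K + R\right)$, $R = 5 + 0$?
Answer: $-209027$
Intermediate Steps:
$R = 5$
$x{\left(t \right)} = 1$
$u{\left(r,K \right)} = \left(-6 + r\right) \left(5 + K\right)$ ($u{\left(r,K \right)} = \left(r - 6\right) \left(K + 5\right) = \left(-6 + r\right) \left(5 + K\right)$)
$-210731 + x{\left(-7 \right)} u{\left(2,1 \right)} \left(-71\right) = -210731 + 1 \left(-30 - 6 + 5 \cdot 2 + 1 \cdot 2\right) \left(-71\right) = -210731 + 1 \left(-30 - 6 + 10 + 2\right) \left(-71\right) = -210731 + 1 \left(-24\right) \left(-71\right) = -210731 - -1704 = -210731 + 1704 = -209027$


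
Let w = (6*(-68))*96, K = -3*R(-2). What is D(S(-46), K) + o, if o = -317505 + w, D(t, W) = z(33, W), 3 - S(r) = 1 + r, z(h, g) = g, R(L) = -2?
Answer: -356667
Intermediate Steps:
K = 6 (K = -3*(-2) = 6)
S(r) = 2 - r (S(r) = 3 - (1 + r) = 3 + (-1 - r) = 2 - r)
w = -39168 (w = -408*96 = -39168)
D(t, W) = W
o = -356673 (o = -317505 - 39168 = -356673)
D(S(-46), K) + o = 6 - 356673 = -356667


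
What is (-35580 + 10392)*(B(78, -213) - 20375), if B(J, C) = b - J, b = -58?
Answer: 516631068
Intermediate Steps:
B(J, C) = -58 - J
(-35580 + 10392)*(B(78, -213) - 20375) = (-35580 + 10392)*((-58 - 1*78) - 20375) = -25188*((-58 - 78) - 20375) = -25188*(-136 - 20375) = -25188*(-20511) = 516631068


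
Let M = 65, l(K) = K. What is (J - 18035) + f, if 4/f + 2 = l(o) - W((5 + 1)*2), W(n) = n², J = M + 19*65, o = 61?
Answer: -1422479/85 ≈ -16735.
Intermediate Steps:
J = 1300 (J = 65 + 19*65 = 65 + 1235 = 1300)
f = -4/85 (f = 4/(-2 + (61 - ((5 + 1)*2)²)) = 4/(-2 + (61 - (6*2)²)) = 4/(-2 + (61 - 1*12²)) = 4/(-2 + (61 - 1*144)) = 4/(-2 + (61 - 144)) = 4/(-2 - 83) = 4/(-85) = 4*(-1/85) = -4/85 ≈ -0.047059)
(J - 18035) + f = (1300 - 18035) - 4/85 = -16735 - 4/85 = -1422479/85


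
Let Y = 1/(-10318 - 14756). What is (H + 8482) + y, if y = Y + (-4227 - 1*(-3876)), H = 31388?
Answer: 990899405/25074 ≈ 39519.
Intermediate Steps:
Y = -1/25074 (Y = 1/(-25074) = -1/25074 ≈ -3.9882e-5)
y = -8800975/25074 (y = -1/25074 + (-4227 - 1*(-3876)) = -1/25074 + (-4227 + 3876) = -1/25074 - 351 = -8800975/25074 ≈ -351.00)
(H + 8482) + y = (31388 + 8482) - 8800975/25074 = 39870 - 8800975/25074 = 990899405/25074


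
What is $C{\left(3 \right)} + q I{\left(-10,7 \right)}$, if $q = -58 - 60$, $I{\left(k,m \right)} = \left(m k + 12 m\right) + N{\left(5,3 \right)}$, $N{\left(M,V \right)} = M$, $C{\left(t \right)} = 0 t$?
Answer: $-2242$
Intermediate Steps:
$C{\left(t \right)} = 0$
$I{\left(k,m \right)} = 5 + 12 m + k m$ ($I{\left(k,m \right)} = \left(m k + 12 m\right) + 5 = \left(k m + 12 m\right) + 5 = \left(12 m + k m\right) + 5 = 5 + 12 m + k m$)
$q = -118$
$C{\left(3 \right)} + q I{\left(-10,7 \right)} = 0 - 118 \left(5 + 12 \cdot 7 - 70\right) = 0 - 118 \left(5 + 84 - 70\right) = 0 - 2242 = -2242$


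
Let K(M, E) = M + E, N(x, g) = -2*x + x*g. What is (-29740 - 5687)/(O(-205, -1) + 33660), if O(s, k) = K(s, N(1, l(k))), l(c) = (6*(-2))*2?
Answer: -11809/11143 ≈ -1.0598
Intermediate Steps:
l(c) = -24 (l(c) = -12*2 = -24)
N(x, g) = -2*x + g*x
K(M, E) = E + M
O(s, k) = -26 + s (O(s, k) = 1*(-2 - 24) + s = 1*(-26) + s = -26 + s)
(-29740 - 5687)/(O(-205, -1) + 33660) = (-29740 - 5687)/((-26 - 205) + 33660) = -35427/(-231 + 33660) = -35427/33429 = -35427*1/33429 = -11809/11143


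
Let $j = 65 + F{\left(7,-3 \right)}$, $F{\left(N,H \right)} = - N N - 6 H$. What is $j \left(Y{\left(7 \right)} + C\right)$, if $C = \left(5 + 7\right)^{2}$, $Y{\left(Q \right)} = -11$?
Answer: $4522$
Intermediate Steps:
$C = 144$ ($C = 12^{2} = 144$)
$F{\left(N,H \right)} = - N^{2} - 6 H$
$j = 34$ ($j = 65 - 31 = 34$)
$j \left(Y{\left(7 \right)} + C\right) = 34 \left(-11 + 144\right) = 34 \cdot 133 = 4522$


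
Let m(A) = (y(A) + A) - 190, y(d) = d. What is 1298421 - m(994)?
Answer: 1296623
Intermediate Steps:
m(A) = -190 + 2*A (m(A) = (A + A) - 190 = 2*A - 190 = -190 + 2*A)
1298421 - m(994) = 1298421 - (-190 + 2*994) = 1298421 - (-190 + 1988) = 1298421 - 1*1798 = 1298421 - 1798 = 1296623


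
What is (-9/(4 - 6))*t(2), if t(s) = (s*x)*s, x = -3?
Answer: -54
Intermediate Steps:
t(s) = -3*s² (t(s) = (s*(-3))*s = (-3*s)*s = -3*s²)
(-9/(4 - 6))*t(2) = (-9/(4 - 6))*(-3*2²) = (-9/(-2))*(-3*4) = -½*(-9)*(-12) = (9/2)*(-12) = -54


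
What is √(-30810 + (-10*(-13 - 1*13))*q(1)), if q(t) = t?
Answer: 5*I*√1222 ≈ 174.79*I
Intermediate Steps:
√(-30810 + (-10*(-13 - 1*13))*q(1)) = √(-30810 - 10*(-13 - 1*13)*1) = √(-30810 - 10*(-13 - 13)*1) = √(-30810 - 10*(-26)*1) = √(-30810 + 260*1) = √(-30810 + 260) = √(-30550) = 5*I*√1222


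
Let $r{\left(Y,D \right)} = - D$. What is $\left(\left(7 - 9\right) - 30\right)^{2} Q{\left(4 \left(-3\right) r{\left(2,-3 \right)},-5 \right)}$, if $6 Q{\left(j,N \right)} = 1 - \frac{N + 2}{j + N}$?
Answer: $\frac{19456}{123} \approx 158.18$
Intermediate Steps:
$Q{\left(j,N \right)} = \frac{1}{6} - \frac{2 + N}{6 \left(N + j\right)}$ ($Q{\left(j,N \right)} = \frac{1 - \frac{N + 2}{j + N}}{6} = \frac{1 - \frac{2 + N}{N + j}}{6} = \frac{1}{6} - \frac{2 + N}{6 \left(N + j\right)}$)
$\left(\left(7 - 9\right) - 30\right)^{2} Q{\left(4 \left(-3\right) r{\left(2,-3 \right)},-5 \right)} = \left(\left(7 - 9\right) - 30\right)^{2} \frac{-2 + 4 \left(-3\right) \left(\left(-1\right) \left(-3\right)\right)}{6 \left(-5 + 4 \left(-3\right) \left(\left(-1\right) \left(-3\right)\right)\right)} = \left(-2 - 30\right)^{2} \frac{-2 - 36}{6 \left(-5 - 36\right)} = \left(-32\right)^{2} \frac{-2 - 36}{6 \left(-5 - 36\right)} = 1024 \cdot \frac{1}{6} \frac{1}{-41} \left(-38\right) = 1024 \cdot \frac{1}{6} \left(- \frac{1}{41}\right) \left(-38\right) = 1024 \cdot \frac{19}{123} = \frac{19456}{123}$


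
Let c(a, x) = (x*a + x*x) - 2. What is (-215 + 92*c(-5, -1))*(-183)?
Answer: -27999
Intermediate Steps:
c(a, x) = -2 + x**2 + a*x (c(a, x) = (a*x + x**2) - 2 = (x**2 + a*x) - 2 = -2 + x**2 + a*x)
(-215 + 92*c(-5, -1))*(-183) = (-215 + 92*(-2 + (-1)**2 - 5*(-1)))*(-183) = (-215 + 92*(-2 + 1 + 5))*(-183) = (-215 + 92*4)*(-183) = (-215 + 368)*(-183) = 153*(-183) = -27999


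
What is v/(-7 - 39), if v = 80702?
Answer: -40351/23 ≈ -1754.4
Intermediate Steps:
v/(-7 - 39) = 80702/(-7 - 39) = 80702/(-46) = 80702*(-1/46) = -40351/23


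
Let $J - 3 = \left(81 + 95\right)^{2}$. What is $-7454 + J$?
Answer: $23525$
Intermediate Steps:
$J = 30979$ ($J = 3 + \left(81 + 95\right)^{2} = 3 + 176^{2} = 3 + 30976 = 30979$)
$-7454 + J = -7454 + 30979 = 23525$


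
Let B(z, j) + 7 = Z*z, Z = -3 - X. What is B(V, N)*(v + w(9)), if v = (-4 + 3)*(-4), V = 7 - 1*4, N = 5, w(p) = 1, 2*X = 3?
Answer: -205/2 ≈ -102.50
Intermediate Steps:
X = 3/2 (X = (½)*3 = 3/2 ≈ 1.5000)
Z = -9/2 (Z = -3 - 1*3/2 = -3 - 3/2 = -9/2 ≈ -4.5000)
V = 3 (V = 7 - 4 = 3)
B(z, j) = -7 - 9*z/2
v = 4 (v = -1*(-4) = 4)
B(V, N)*(v + w(9)) = (-7 - 9/2*3)*(4 + 1) = (-7 - 27/2)*5 = -41/2*5 = -205/2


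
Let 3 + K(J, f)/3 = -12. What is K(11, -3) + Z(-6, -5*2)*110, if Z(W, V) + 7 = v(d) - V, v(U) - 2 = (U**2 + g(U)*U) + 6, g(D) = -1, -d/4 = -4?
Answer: 27565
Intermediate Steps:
d = 16 (d = -4*(-4) = 16)
K(J, f) = -45 (K(J, f) = -9 + 3*(-12) = -9 - 36 = -45)
v(U) = 8 + U**2 - U (v(U) = 2 + ((U**2 - U) + 6) = 2 + (6 + U**2 - U) = 8 + U**2 - U)
Z(W, V) = 241 - V (Z(W, V) = -7 + ((8 + 16**2 - 1*16) - V) = -7 + ((8 + 256 - 16) - V) = -7 + (248 - V) = 241 - V)
K(11, -3) + Z(-6, -5*2)*110 = -45 + (241 - (-5)*2)*110 = -45 + (241 - 1*(-10))*110 = -45 + (241 + 10)*110 = -45 + 251*110 = -45 + 27610 = 27565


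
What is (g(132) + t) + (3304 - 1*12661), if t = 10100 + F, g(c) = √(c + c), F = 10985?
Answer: 11728 + 2*√66 ≈ 11744.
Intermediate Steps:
g(c) = √2*√c (g(c) = √(2*c) = √2*√c)
t = 21085 (t = 10100 + 10985 = 21085)
(g(132) + t) + (3304 - 1*12661) = (√2*√132 + 21085) + (3304 - 1*12661) = (√2*(2*√33) + 21085) + (3304 - 12661) = (2*√66 + 21085) - 9357 = (21085 + 2*√66) - 9357 = 11728 + 2*√66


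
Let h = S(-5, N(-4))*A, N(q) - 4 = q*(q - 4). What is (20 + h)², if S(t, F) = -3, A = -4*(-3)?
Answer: 256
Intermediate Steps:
A = 12
N(q) = 4 + q*(-4 + q) (N(q) = 4 + q*(q - 4) = 4 + q*(-4 + q))
h = -36 (h = -3*12 = -36)
(20 + h)² = (20 - 36)² = (-16)² = 256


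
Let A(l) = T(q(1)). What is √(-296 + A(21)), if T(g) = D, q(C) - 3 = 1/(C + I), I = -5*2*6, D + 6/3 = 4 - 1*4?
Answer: I*√298 ≈ 17.263*I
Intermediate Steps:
D = -2 (D = -2 + (4 - 1*4) = -2 + (4 - 4) = -2 + 0 = -2)
I = -60 (I = -10*6 = -60)
q(C) = 3 + 1/(-60 + C) (q(C) = 3 + 1/(C - 60) = 3 + 1/(-60 + C))
T(g) = -2
A(l) = -2
√(-296 + A(21)) = √(-296 - 2) = √(-298) = I*√298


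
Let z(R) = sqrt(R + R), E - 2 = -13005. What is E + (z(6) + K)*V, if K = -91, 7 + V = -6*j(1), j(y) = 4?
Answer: -10182 - 62*sqrt(3) ≈ -10289.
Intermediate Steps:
E = -13003 (E = 2 - 13005 = -13003)
V = -31 (V = -7 - 6*4 = -7 - 24 = -31)
z(R) = sqrt(2)*sqrt(R) (z(R) = sqrt(2*R) = sqrt(2)*sqrt(R))
E + (z(6) + K)*V = -13003 + (sqrt(2)*sqrt(6) - 91)*(-31) = -13003 + (2*sqrt(3) - 91)*(-31) = -13003 + (-91 + 2*sqrt(3))*(-31) = -13003 + (2821 - 62*sqrt(3)) = -10182 - 62*sqrt(3)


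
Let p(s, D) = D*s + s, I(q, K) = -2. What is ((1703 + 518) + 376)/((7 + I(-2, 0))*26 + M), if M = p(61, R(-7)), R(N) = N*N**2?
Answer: -2597/20732 ≈ -0.12527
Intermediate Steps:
R(N) = N**3
p(s, D) = s + D*s
M = -20862 (M = 61*(1 + (-7)**3) = 61*(1 - 343) = 61*(-342) = -20862)
((1703 + 518) + 376)/((7 + I(-2, 0))*26 + M) = ((1703 + 518) + 376)/((7 - 2)*26 - 20862) = (2221 + 376)/(5*26 - 20862) = 2597/(130 - 20862) = 2597/(-20732) = 2597*(-1/20732) = -2597/20732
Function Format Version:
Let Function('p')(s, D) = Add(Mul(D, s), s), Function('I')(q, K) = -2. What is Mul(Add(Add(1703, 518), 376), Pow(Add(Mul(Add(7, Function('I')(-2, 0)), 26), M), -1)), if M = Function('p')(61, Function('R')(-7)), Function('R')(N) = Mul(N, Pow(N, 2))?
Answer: Rational(-2597, 20732) ≈ -0.12527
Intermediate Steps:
Function('R')(N) = Pow(N, 3)
Function('p')(s, D) = Add(s, Mul(D, s))
M = -20862 (M = Mul(61, Add(1, Pow(-7, 3))) = Mul(61, Add(1, -343)) = Mul(61, -342) = -20862)
Mul(Add(Add(1703, 518), 376), Pow(Add(Mul(Add(7, Function('I')(-2, 0)), 26), M), -1)) = Mul(Add(Add(1703, 518), 376), Pow(Add(Mul(Add(7, -2), 26), -20862), -1)) = Mul(Add(2221, 376), Pow(Add(Mul(5, 26), -20862), -1)) = Mul(2597, Pow(Add(130, -20862), -1)) = Mul(2597, Pow(-20732, -1)) = Mul(2597, Rational(-1, 20732)) = Rational(-2597, 20732)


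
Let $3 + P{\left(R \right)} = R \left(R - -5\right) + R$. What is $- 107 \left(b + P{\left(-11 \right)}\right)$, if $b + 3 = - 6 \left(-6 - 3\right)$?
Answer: $-11021$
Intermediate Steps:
$P{\left(R \right)} = -3 + R + R \left(5 + R\right)$ ($P{\left(R \right)} = -3 + \left(R \left(R - -5\right) + R\right) = -3 + \left(R \left(R + 5\right) + R\right) = -3 + \left(R \left(5 + R\right) + R\right) = -3 + \left(R + R \left(5 + R\right)\right) = -3 + R + R \left(5 + R\right)$)
$b = 51$ ($b = -3 - 6 \left(-6 - 3\right) = -3 - -54 = -3 + 54 = 51$)
$- 107 \left(b + P{\left(-11 \right)}\right) = - 107 \left(51 + \left(-3 + \left(-11\right)^{2} + 6 \left(-11\right)\right)\right) = - 107 \left(51 - -52\right) = - 107 \left(51 + 52\right) = \left(-107\right) 103 = -11021$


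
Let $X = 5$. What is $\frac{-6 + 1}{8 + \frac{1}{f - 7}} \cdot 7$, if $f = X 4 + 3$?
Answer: $- \frac{560}{129} \approx -4.3411$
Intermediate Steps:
$f = 23$ ($f = 5 \cdot 4 + 3 = 20 + 3 = 23$)
$\frac{-6 + 1}{8 + \frac{1}{f - 7}} \cdot 7 = \frac{-6 + 1}{8 + \frac{1}{23 - 7}} \cdot 7 = - \frac{5}{8 + \frac{1}{16}} \cdot 7 = - \frac{5}{\frac{129}{16}} \cdot 7 = \left(-5\right) \frac{16}{129} \cdot 7 = \left(- \frac{80}{129}\right) 7 = - \frac{560}{129}$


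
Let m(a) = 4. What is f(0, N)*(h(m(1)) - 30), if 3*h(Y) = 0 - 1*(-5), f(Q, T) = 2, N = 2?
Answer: -170/3 ≈ -56.667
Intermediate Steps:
h(Y) = 5/3 (h(Y) = (0 - 1*(-5))/3 = (0 + 5)/3 = (⅓)*5 = 5/3)
f(0, N)*(h(m(1)) - 30) = 2*(5/3 - 30) = 2*(-85/3) = -170/3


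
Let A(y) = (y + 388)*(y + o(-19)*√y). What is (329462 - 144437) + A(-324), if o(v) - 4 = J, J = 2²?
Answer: 164289 + 9216*I ≈ 1.6429e+5 + 9216.0*I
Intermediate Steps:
J = 4
o(v) = 8 (o(v) = 4 + 4 = 8)
A(y) = (388 + y)*(y + 8*√y) (A(y) = (y + 388)*(y + 8*√y) = (388 + y)*(y + 8*√y))
(329462 - 144437) + A(-324) = (329462 - 144437) + ((-324)² + 8*(-324)^(3/2) + 388*(-324) + 3104*√(-324)) = 185025 + (104976 + 8*(-5832*I) - 125712 + 3104*(18*I)) = 185025 + (104976 - 46656*I - 125712 + 55872*I) = 185025 + (-20736 + 9216*I) = 164289 + 9216*I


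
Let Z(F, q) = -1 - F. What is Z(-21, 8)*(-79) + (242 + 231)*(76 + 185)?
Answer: 121873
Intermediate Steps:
Z(-21, 8)*(-79) + (242 + 231)*(76 + 185) = (-1 - 1*(-21))*(-79) + (242 + 231)*(76 + 185) = (-1 + 21)*(-79) + 473*261 = 20*(-79) + 123453 = -1580 + 123453 = 121873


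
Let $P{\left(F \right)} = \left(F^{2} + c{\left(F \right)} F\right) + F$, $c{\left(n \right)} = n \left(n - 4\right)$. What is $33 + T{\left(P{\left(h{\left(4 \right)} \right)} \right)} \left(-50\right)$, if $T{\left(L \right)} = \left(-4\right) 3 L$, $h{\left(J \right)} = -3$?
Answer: $-34167$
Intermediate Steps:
$c{\left(n \right)} = n \left(-4 + n\right)$
$P{\left(F \right)} = F + F^{2} + F^{2} \left(-4 + F\right)$ ($P{\left(F \right)} = \left(F^{2} + F \left(-4 + F\right) F\right) + F = \left(F^{2} + F^{2} \left(-4 + F\right)\right) + F = F + F^{2} + F^{2} \left(-4 + F\right)$)
$T{\left(L \right)} = - 12 L$
$33 + T{\left(P{\left(h{\left(4 \right)} \right)} \right)} \left(-50\right) = 33 + - 12 \left(- 3 \left(1 - 3 - 3 \left(-4 - 3\right)\right)\right) \left(-50\right) = 33 + - 12 \left(- 3 \left(1 - 3 - -21\right)\right) \left(-50\right) = 33 + - 12 \left(- 3 \left(1 - 3 + 21\right)\right) \left(-50\right) = 33 + - 12 \left(\left(-3\right) 19\right) \left(-50\right) = 33 + \left(-12\right) \left(-57\right) \left(-50\right) = 33 + 684 \left(-50\right) = 33 - 34200 = -34167$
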